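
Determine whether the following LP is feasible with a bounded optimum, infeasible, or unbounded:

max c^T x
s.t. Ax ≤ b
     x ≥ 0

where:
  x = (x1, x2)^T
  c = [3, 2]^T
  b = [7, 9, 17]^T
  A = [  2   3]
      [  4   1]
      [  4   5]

Feasible with a bounded optimal solution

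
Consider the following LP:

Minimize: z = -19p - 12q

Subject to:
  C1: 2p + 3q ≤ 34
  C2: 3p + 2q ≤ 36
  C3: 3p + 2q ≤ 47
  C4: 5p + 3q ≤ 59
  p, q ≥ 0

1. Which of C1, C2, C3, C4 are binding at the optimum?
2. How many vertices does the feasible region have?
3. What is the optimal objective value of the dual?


1. C2, C4
2. 5
3. -226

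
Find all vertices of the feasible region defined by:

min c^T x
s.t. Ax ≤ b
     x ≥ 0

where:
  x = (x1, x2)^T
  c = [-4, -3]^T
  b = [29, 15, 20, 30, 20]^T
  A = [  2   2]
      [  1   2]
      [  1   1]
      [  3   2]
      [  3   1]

(0, 0), (6.667, 0), (5, 5), (0, 7.5)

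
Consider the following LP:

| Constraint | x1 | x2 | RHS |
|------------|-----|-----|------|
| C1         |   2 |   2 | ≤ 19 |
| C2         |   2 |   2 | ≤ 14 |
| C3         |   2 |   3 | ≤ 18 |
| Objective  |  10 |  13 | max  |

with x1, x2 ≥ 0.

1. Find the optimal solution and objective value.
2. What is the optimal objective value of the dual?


1. x1 = 3, x2 = 4, z = 82
2. 82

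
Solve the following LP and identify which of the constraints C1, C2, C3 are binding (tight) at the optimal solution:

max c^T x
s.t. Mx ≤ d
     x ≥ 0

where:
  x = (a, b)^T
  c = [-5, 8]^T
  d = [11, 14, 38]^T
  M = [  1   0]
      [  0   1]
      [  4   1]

At a = 0, b = 14, compute slack b - a·x for each constraint:
  C1: 11 − 0 = 11  (slack)
  C2: 14 − 14 = 0  (binding)
  C3: 38 − 14 = 24  (slack)

Optimal: a = 0, b = 14
Binding: C2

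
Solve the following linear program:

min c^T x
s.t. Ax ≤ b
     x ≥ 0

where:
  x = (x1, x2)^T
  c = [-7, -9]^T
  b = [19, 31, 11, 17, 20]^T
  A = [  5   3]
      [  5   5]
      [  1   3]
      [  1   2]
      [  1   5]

Evaluate the objective at each vertex of the feasible region:
  z(0, 0) = 0
  z(3.8, 0) = -26.6
  z(2, 3) = -41  ←
  z(0, 3.667) = -33
The minimum is at x1 = 2, x2 = 3.

x1 = 2, x2 = 3, z = -41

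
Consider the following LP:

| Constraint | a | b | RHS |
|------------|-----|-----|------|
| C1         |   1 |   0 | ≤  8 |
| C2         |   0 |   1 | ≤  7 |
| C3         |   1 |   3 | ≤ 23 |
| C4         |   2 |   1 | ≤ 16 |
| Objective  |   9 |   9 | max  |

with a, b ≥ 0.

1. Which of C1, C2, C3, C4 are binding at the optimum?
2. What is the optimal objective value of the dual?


1. C3, C4
2. 99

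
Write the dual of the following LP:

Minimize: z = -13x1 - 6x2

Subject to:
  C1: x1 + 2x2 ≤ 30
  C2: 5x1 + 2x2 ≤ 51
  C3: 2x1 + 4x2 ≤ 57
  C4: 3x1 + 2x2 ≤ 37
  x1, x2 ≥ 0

Primal min cᵀx s.t. Ax ≤ b, x ≥ 0  →  Dual max −bᵀy s.t. Aᵀy ≥ −c, y ≥ 0.

Maximize: z = -30y1 - 51y2 - 57y3 - 37y4

Subject to:
  y1 + 5y2 + 2y3 + 3y4 ≥ 13
  2y1 + 2y2 + 4y3 + 2y4 ≥ 6
  y1, y2, y3, y4 ≥ 0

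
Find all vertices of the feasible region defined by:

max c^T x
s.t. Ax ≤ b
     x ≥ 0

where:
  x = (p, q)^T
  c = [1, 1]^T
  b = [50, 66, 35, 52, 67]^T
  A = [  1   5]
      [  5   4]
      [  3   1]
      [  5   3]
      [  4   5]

(0, 0), (10.4, 0), (5, 9), (0, 10)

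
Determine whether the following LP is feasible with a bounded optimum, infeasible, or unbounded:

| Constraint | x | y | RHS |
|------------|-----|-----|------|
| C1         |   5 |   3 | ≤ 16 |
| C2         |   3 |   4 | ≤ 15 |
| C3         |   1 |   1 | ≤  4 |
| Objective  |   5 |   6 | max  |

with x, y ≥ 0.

Feasible with a bounded optimal solution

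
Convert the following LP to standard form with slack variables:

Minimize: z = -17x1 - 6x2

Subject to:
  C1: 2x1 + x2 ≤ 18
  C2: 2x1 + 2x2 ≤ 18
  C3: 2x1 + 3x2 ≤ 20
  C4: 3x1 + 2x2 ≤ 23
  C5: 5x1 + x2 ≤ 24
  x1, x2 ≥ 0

min z = -17x1 - 6x2

s.t.
  2x1 + x2 + s1 = 18
  2x1 + 2x2 + s2 = 18
  2x1 + 3x2 + s3 = 20
  3x1 + 2x2 + s4 = 23
  5x1 + x2 + s5 = 24
  x1, x2, s1, s2, s3, s4, s5 ≥ 0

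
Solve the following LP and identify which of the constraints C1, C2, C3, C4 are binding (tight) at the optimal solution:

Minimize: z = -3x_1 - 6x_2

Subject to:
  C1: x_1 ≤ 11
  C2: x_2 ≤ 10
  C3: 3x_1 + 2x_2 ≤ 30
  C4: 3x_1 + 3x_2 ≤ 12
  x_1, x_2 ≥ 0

At x_1 = 0, x_2 = 4, compute slack b - a·x for each constraint:
  C1: 11 − 0 = 11  (slack)
  C2: 10 − 4 = 6  (slack)
  C3: 30 − 8 = 22  (slack)
  C4: 12 − 12 = 0  (binding)

Optimal: x_1 = 0, x_2 = 4
Binding: C4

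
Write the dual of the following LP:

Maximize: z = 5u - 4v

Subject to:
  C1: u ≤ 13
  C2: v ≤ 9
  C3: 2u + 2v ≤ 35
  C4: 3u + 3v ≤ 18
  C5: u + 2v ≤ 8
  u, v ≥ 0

Primal max cᵀx s.t. Ax ≤ b, x ≥ 0  →  Dual min bᵀy s.t. Aᵀy ≥ c, y ≥ 0.

Minimize: z = 13y1 + 9y2 + 35y3 + 18y4 + 8y5

Subject to:
  y1 + 2y3 + 3y4 + y5 ≥ 5
  y2 + 2y3 + 3y4 + 2y5 ≥ -4
  y1, y2, y3, y4, y5 ≥ 0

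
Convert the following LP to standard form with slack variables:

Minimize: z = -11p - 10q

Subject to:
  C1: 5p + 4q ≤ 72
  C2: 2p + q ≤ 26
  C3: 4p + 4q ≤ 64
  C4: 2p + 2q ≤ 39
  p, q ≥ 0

min z = -11p - 10q

s.t.
  5p + 4q + s1 = 72
  2p + q + s2 = 26
  4p + 4q + s3 = 64
  2p + 2q + s4 = 39
  p, q, s1, s2, s3, s4 ≥ 0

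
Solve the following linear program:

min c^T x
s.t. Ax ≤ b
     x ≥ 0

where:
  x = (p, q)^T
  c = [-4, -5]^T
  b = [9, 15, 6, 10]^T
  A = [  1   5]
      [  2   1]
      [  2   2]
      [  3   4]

Evaluate the objective at each vertex of the feasible region:
  z(0, 0) = 0
  z(3, 0) = -12
  z(2, 1) = -13  ←
  z(1.273, 1.545) = -12.82
  z(0, 1.8) = -9
The minimum is at p = 2, q = 1.

p = 2, q = 1, z = -13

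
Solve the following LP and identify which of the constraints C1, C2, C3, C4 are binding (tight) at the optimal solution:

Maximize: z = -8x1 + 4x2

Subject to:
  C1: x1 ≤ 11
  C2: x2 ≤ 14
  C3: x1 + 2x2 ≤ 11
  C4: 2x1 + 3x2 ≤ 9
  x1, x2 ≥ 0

At x1 = 0, x2 = 3, compute slack b - a·x for each constraint:
  C1: 11 − 0 = 11  (slack)
  C2: 14 − 3 = 11  (slack)
  C3: 11 − 6 = 5  (slack)
  C4: 9 − 9 = 0  (binding)

Optimal: x1 = 0, x2 = 3
Binding: C4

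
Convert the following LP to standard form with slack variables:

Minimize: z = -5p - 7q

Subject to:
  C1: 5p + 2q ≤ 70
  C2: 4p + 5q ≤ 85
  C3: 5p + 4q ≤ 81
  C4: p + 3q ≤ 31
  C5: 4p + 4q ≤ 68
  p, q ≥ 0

min z = -5p - 7q

s.t.
  5p + 2q + s1 = 70
  4p + 5q + s2 = 85
  5p + 4q + s3 = 81
  p + 3q + s4 = 31
  4p + 4q + s5 = 68
  p, q, s1, s2, s3, s4, s5 ≥ 0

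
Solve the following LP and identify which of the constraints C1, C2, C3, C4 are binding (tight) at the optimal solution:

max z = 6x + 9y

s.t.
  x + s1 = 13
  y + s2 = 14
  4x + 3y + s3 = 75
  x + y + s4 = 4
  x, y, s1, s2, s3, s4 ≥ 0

At x = 0, y = 4, compute slack b - a·x for each constraint:
  C1: 13 − 0 = 13  (slack)
  C2: 14 − 4 = 10  (slack)
  C3: 75 − 12 = 63  (slack)
  C4: 4 − 4 = 0  (binding)

Optimal: x = 0, y = 4
Binding: C4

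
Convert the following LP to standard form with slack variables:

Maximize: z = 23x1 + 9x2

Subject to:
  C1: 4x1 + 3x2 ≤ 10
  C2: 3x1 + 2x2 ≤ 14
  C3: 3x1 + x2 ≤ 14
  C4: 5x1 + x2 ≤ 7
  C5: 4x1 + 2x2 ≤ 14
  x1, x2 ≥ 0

max z = 23x1 + 9x2

s.t.
  4x1 + 3x2 + s1 = 10
  3x1 + 2x2 + s2 = 14
  3x1 + x2 + s3 = 14
  5x1 + x2 + s4 = 7
  4x1 + 2x2 + s5 = 14
  x1, x2, s1, s2, s3, s4, s5 ≥ 0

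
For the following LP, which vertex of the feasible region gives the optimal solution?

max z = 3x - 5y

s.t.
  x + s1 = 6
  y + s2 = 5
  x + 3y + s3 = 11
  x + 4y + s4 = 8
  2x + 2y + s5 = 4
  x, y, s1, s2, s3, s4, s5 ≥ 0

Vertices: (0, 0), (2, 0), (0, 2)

Evaluate the objective at each vertex of the feasible region:
  z(0, 0) = 0
  z(2, 0) = 6  ←
  z(0, 2) = -10
The maximum is at x = 2, y = 0.

(2, 0)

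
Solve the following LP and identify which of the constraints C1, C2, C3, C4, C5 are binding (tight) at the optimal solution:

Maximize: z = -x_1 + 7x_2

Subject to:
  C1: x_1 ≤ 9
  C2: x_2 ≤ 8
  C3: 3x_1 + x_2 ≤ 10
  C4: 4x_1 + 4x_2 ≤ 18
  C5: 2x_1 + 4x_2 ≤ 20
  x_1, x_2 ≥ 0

At x_1 = 0, x_2 = 4.5, compute slack b - a·x for each constraint:
  C1: 9 − 0 = 9  (slack)
  C2: 8 − 4.5 = 3.5  (slack)
  C3: 10 − 4.5 = 5.5  (slack)
  C4: 18 − 18 = 0  (binding)
  C5: 20 − 18 = 2  (slack)

Optimal: x_1 = 0, x_2 = 4.5
Binding: C4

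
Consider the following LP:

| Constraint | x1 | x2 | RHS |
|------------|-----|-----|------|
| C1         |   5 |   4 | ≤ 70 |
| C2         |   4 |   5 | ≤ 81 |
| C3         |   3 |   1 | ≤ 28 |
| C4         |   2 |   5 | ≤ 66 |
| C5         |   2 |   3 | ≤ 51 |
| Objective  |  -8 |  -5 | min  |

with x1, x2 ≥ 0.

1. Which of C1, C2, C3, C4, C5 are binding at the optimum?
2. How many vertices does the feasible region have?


1. C1, C3
2. 5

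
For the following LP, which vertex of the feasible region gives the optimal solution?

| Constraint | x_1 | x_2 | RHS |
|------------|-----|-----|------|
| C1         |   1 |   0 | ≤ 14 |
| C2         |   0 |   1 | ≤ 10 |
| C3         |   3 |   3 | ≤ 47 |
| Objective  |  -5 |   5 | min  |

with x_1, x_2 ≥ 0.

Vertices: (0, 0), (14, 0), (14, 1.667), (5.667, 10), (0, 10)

Evaluate the objective at each vertex of the feasible region:
  z(0, 0) = 0
  z(14, 0) = -70  ←
  z(14, 1.667) = -61.67
  z(5.667, 10) = 21.67
  z(0, 10) = 50
The minimum is at x_1 = 14, x_2 = 0.

(14, 0)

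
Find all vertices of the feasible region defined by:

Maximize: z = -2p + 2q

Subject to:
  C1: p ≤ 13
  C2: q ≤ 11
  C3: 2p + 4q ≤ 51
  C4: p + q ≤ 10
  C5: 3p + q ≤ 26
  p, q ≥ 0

(0, 0), (8.667, 0), (8, 2), (0, 10)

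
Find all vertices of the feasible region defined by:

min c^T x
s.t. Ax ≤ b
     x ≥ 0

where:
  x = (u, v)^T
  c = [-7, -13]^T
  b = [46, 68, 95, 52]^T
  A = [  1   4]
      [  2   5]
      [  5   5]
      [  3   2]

(0, 0), (17.33, 0), (14, 5), (10, 9), (0, 11.5)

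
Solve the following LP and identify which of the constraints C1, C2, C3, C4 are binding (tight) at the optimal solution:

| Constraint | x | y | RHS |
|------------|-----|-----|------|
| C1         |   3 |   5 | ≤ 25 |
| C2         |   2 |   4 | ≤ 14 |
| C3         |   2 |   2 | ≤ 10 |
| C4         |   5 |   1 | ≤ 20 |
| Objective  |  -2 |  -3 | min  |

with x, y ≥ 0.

At x = 3, y = 2, compute slack b - a·x for each constraint:
  C1: 25 − 19 = 6  (slack)
  C2: 14 − 14 = 0  (binding)
  C3: 10 − 10 = 0  (binding)
  C4: 20 − 17 = 3  (slack)

Optimal: x = 3, y = 2
Binding: C2, C3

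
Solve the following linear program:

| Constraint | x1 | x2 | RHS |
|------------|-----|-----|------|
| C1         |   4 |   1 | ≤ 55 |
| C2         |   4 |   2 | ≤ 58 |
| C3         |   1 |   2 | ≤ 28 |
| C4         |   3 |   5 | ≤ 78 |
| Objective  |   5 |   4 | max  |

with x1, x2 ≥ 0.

Evaluate the objective at each vertex of the feasible region:
  z(0, 0) = 0
  z(13.75, 0) = 68.75
  z(13, 3) = 77
  z(10, 9) = 86  ←
  z(0, 14) = 56
The maximum is at x1 = 10, x2 = 9.

x1 = 10, x2 = 9, z = 86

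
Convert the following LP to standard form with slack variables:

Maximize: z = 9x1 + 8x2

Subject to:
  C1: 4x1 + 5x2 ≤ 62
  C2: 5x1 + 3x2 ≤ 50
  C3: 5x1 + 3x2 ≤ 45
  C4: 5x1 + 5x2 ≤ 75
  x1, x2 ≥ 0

max z = 9x1 + 8x2

s.t.
  4x1 + 5x2 + s1 = 62
  5x1 + 3x2 + s2 = 50
  5x1 + 3x2 + s3 = 45
  5x1 + 5x2 + s4 = 75
  x1, x2, s1, s2, s3, s4 ≥ 0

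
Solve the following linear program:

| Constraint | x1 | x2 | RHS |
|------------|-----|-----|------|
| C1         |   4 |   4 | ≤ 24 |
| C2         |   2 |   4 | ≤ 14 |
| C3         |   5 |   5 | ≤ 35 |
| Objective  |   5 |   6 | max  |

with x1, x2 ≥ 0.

Evaluate the objective at each vertex of the feasible region:
  z(0, 0) = 0
  z(6, 0) = 30
  z(5, 1) = 31  ←
  z(0, 3.5) = 21
The maximum is at x1 = 5, x2 = 1.

x1 = 5, x2 = 1, z = 31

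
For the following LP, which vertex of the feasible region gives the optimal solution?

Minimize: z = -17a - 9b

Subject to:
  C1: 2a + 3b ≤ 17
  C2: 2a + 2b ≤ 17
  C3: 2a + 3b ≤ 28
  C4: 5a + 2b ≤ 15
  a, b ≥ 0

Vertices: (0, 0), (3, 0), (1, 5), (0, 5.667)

Evaluate the objective at each vertex of the feasible region:
  z(0, 0) = 0
  z(3, 0) = -51
  z(1, 5) = -62  ←
  z(0, 5.667) = -51
The minimum is at a = 1, b = 5.

(1, 5)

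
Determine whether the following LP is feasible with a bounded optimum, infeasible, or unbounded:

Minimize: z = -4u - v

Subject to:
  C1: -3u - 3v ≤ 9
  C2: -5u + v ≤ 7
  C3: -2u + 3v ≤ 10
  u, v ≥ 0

Unbounded (objective can decrease without bound)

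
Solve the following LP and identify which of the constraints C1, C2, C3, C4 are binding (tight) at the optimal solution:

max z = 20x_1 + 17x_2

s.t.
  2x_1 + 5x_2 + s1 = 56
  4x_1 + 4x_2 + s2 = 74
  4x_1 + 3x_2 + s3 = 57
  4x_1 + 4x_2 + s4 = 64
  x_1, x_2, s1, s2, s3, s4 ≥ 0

At x_1 = 9, x_2 = 7, compute slack b - a·x for each constraint:
  C1: 56 − 53 = 3  (slack)
  C2: 74 − 64 = 10  (slack)
  C3: 57 − 57 = 0  (binding)
  C4: 64 − 64 = 0  (binding)

Optimal: x_1 = 9, x_2 = 7
Binding: C3, C4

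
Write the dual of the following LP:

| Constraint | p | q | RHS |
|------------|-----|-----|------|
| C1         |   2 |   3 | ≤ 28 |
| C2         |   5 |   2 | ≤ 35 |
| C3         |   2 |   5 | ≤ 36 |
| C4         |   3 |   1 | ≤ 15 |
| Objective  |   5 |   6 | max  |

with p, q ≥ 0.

Primal max cᵀx s.t. Ax ≤ b, x ≥ 0  →  Dual min bᵀy s.t. Aᵀy ≥ c, y ≥ 0.

Minimize: z = 28y1 + 35y2 + 36y3 + 15y4

Subject to:
  2y1 + 5y2 + 2y3 + 3y4 ≥ 5
  3y1 + 2y2 + 5y3 + y4 ≥ 6
  y1, y2, y3, y4 ≥ 0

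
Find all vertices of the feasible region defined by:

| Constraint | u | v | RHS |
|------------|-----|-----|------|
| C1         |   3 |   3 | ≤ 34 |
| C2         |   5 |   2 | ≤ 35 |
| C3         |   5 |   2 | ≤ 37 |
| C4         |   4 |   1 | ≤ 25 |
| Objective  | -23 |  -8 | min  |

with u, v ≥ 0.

(0, 0), (6.25, 0), (5, 5), (4.111, 7.222), (0, 11.33)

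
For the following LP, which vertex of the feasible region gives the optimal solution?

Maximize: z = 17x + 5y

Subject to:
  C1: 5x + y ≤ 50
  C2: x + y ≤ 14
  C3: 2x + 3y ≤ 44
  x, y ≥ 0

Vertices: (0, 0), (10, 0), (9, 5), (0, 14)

Evaluate the objective at each vertex of the feasible region:
  z(0, 0) = 0
  z(10, 0) = 170
  z(9, 5) = 178  ←
  z(0, 14) = 70
The maximum is at x = 9, y = 5.

(9, 5)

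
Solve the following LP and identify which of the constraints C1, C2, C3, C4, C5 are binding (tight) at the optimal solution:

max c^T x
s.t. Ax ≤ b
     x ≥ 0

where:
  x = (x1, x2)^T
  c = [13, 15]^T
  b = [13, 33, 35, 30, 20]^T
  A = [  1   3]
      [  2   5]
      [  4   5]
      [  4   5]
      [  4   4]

At x1 = 1, x2 = 4, compute slack b - a·x for each constraint:
  C1: 13 − 13 = 0  (binding)
  C2: 33 − 22 = 11  (slack)
  C3: 35 − 24 = 11  (slack)
  C4: 30 − 24 = 6  (slack)
  C5: 20 − 20 = 0  (binding)

Optimal: x1 = 1, x2 = 4
Binding: C1, C5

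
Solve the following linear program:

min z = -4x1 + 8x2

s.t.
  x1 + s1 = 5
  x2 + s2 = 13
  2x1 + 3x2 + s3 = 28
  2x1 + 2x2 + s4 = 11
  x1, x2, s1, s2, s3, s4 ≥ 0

Evaluate the objective at each vertex of the feasible region:
  z(0, 0) = 0
  z(5, 0) = -20  ←
  z(5, 0.5) = -16
  z(0, 5.5) = 44
The minimum is at x1 = 5, x2 = 0.

x1 = 5, x2 = 0, z = -20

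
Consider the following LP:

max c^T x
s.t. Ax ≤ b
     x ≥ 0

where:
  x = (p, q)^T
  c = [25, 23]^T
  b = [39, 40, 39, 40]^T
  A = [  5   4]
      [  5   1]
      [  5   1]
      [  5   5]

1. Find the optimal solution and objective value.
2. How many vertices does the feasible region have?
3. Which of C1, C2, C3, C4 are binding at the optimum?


1. p = 7, q = 1, z = 198
2. 4
3. C1, C4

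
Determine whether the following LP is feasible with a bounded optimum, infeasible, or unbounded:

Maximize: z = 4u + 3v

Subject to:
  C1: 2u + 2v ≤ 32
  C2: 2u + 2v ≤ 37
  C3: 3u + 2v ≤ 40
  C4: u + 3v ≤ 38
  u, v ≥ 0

Feasible with a bounded optimal solution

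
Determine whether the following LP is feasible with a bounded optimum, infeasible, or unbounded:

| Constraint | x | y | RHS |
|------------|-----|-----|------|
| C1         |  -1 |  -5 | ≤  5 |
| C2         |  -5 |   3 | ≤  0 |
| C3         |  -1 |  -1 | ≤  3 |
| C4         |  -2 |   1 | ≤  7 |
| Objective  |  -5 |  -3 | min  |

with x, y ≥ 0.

Unbounded (objective can decrease without bound)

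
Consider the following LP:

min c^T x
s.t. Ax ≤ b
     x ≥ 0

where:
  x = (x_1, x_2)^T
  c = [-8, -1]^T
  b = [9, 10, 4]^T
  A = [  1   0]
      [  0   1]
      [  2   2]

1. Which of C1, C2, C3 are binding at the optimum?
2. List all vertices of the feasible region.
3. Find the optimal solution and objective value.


1. C3
2. (0, 0), (2, 0), (0, 2)
3. x_1 = 2, x_2 = 0, z = -16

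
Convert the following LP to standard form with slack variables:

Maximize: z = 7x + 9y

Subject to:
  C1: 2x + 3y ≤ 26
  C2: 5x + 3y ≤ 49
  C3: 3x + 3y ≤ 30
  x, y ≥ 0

max z = 7x + 9y

s.t.
  2x + 3y + s1 = 26
  5x + 3y + s2 = 49
  3x + 3y + s3 = 30
  x, y, s1, s2, s3 ≥ 0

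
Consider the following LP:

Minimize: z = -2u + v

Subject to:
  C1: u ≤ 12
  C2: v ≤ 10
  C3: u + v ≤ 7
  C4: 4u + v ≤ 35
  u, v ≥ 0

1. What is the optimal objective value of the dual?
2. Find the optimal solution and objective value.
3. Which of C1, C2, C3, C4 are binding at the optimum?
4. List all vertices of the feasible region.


1. -14
2. u = 7, v = 0, z = -14
3. C3
4. (0, 0), (7, 0), (0, 7)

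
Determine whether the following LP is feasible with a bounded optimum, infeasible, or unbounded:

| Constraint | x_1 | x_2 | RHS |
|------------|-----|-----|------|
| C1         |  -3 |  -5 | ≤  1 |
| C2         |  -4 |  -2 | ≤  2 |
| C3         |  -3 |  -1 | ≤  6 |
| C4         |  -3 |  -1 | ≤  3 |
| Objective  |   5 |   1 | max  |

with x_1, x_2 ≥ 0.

Unbounded (objective can increase without bound)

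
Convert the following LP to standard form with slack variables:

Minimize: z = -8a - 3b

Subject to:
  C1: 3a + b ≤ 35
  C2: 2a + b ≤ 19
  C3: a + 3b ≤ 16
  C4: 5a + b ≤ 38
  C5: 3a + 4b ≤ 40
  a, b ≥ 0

min z = -8a - 3b

s.t.
  3a + b + s1 = 35
  2a + b + s2 = 19
  a + 3b + s3 = 16
  5a + b + s4 = 38
  3a + 4b + s5 = 40
  a, b, s1, s2, s3, s4, s5 ≥ 0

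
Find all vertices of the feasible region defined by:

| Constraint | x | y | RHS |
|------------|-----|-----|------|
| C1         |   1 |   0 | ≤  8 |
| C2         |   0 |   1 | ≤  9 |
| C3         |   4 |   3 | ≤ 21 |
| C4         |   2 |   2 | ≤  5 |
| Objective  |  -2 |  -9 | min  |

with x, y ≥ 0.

(0, 0), (2.5, 0), (0, 2.5)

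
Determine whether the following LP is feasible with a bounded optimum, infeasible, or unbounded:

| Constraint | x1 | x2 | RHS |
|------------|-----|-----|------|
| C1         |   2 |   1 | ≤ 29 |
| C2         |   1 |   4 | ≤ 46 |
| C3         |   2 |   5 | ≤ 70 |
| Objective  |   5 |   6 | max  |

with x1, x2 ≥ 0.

Feasible with a bounded optimal solution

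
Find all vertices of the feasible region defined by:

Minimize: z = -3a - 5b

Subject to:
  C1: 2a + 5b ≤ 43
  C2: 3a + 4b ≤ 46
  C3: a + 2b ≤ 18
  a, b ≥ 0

(0, 0), (15.33, 0), (10, 4), (4, 7), (0, 8.6)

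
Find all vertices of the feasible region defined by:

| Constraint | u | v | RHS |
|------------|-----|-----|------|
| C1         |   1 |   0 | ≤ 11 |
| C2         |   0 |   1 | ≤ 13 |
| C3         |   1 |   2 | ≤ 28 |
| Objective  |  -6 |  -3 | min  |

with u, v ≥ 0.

(0, 0), (11, 0), (11, 8.5), (2, 13), (0, 13)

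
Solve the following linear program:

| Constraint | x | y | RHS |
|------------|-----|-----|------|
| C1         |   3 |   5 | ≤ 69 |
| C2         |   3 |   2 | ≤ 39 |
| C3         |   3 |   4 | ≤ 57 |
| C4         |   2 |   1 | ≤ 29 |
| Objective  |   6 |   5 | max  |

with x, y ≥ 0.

Evaluate the objective at each vertex of the feasible region:
  z(0, 0) = 0
  z(13, 0) = 78
  z(7, 9) = 87  ←
  z(3, 12) = 78
  z(0, 13.8) = 69
The maximum is at x = 7, y = 9.

x = 7, y = 9, z = 87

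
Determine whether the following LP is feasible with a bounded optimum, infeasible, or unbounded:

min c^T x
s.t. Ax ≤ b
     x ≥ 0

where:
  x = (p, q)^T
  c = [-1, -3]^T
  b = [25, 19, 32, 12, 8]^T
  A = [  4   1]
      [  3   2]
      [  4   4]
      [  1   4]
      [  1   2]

Feasible with a bounded optimal solution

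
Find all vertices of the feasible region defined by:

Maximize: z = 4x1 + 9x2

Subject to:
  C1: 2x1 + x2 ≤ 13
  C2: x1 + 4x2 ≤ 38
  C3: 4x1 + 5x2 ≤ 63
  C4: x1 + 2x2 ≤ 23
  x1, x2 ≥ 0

(0, 0), (6.5, 0), (2, 9), (0, 9.5)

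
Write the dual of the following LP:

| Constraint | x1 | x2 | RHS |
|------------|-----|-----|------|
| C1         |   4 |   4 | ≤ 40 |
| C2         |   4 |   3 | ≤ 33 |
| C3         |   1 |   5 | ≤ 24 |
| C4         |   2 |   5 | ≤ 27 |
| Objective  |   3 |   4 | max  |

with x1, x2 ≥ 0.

Primal max cᵀx s.t. Ax ≤ b, x ≥ 0  →  Dual min bᵀy s.t. Aᵀy ≥ c, y ≥ 0.

Minimize: z = 40y1 + 33y2 + 24y3 + 27y4

Subject to:
  4y1 + 4y2 + y3 + 2y4 ≥ 3
  4y1 + 3y2 + 5y3 + 5y4 ≥ 4
  y1, y2, y3, y4 ≥ 0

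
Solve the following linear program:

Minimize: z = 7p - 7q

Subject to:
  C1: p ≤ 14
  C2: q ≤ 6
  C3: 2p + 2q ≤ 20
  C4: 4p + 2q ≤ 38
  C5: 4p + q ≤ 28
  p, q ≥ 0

Evaluate the objective at each vertex of the feasible region:
  z(0, 0) = 0
  z(7, 0) = 49
  z(6, 4) = 14
  z(4, 6) = -14
  z(0, 6) = -42  ←
The minimum is at p = 0, q = 6.

p = 0, q = 6, z = -42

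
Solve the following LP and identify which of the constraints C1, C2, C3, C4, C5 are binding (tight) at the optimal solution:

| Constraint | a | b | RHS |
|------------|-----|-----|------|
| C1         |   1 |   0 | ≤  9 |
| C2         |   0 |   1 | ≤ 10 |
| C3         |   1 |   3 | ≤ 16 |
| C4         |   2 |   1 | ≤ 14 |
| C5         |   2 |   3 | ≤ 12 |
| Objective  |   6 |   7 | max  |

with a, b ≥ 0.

At a = 6, b = 0, compute slack b - a·x for each constraint:
  C1: 9 − 6 = 3  (slack)
  C2: 10 − 0 = 10  (slack)
  C3: 16 − 6 = 10  (slack)
  C4: 14 − 12 = 2  (slack)
  C5: 12 − 12 = 0  (binding)

Optimal: a = 6, b = 0
Binding: C5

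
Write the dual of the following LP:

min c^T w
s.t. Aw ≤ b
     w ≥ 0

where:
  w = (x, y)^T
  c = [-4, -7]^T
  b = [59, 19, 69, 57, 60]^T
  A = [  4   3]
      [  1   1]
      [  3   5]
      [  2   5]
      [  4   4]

Primal min cᵀx s.t. Ax ≤ b, x ≥ 0  →  Dual max −bᵀy s.t. Aᵀy ≥ −c, y ≥ 0.

Maximize: z = -59y1 - 19y2 - 69y3 - 57y4 - 60y5

Subject to:
  4y1 + y2 + 3y3 + 2y4 + 4y5 ≥ 4
  3y1 + y2 + 5y3 + 5y4 + 4y5 ≥ 7
  y1, y2, y3, y4, y5 ≥ 0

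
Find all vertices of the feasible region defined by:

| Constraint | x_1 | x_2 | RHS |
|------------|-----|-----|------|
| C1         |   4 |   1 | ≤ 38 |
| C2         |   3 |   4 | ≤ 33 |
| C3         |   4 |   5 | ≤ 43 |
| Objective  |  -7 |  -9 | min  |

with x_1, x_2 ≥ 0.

(0, 0), (9.5, 0), (9.188, 1.25), (7, 3), (0, 8.25)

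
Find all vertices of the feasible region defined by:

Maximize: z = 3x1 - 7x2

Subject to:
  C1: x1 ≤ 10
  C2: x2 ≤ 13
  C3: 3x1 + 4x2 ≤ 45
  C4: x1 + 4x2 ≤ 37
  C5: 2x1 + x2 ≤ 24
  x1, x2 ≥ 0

(0, 0), (10, 0), (10, 3.75), (4, 8.25), (0, 9.25)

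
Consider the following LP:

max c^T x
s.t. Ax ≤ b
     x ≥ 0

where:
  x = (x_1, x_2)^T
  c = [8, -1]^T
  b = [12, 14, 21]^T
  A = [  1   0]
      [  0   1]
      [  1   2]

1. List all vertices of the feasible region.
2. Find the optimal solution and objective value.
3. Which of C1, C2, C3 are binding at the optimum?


1. (0, 0), (12, 0), (12, 4.5), (0, 10.5)
2. x_1 = 12, x_2 = 0, z = 96
3. C1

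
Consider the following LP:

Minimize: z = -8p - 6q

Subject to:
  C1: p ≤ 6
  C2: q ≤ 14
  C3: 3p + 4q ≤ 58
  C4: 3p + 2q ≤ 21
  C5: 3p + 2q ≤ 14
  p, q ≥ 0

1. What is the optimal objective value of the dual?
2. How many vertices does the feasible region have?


1. -42
2. 3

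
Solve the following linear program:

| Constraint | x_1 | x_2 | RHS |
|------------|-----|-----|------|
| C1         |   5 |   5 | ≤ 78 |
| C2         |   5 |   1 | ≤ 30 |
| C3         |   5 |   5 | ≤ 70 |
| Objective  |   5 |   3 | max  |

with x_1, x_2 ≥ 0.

Evaluate the objective at each vertex of the feasible region:
  z(0, 0) = 0
  z(6, 0) = 30
  z(4, 10) = 50  ←
  z(0, 14) = 42
The maximum is at x_1 = 4, x_2 = 10.

x_1 = 4, x_2 = 10, z = 50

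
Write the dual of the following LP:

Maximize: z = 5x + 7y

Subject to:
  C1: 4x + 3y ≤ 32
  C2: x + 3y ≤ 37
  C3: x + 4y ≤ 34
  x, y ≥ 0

Primal max cᵀx s.t. Ax ≤ b, x ≥ 0  →  Dual min bᵀy s.t. Aᵀy ≥ c, y ≥ 0.

Minimize: z = 32y1 + 37y2 + 34y3

Subject to:
  4y1 + y2 + y3 ≥ 5
  3y1 + 3y2 + 4y3 ≥ 7
  y1, y2, y3 ≥ 0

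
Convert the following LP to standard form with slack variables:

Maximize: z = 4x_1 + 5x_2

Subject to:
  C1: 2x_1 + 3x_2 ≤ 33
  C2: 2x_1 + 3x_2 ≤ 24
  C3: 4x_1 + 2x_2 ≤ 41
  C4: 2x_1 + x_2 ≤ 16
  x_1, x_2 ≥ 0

max z = 4x_1 + 5x_2

s.t.
  2x_1 + 3x_2 + s1 = 33
  2x_1 + 3x_2 + s2 = 24
  4x_1 + 2x_2 + s3 = 41
  2x_1 + x_2 + s4 = 16
  x_1, x_2, s1, s2, s3, s4 ≥ 0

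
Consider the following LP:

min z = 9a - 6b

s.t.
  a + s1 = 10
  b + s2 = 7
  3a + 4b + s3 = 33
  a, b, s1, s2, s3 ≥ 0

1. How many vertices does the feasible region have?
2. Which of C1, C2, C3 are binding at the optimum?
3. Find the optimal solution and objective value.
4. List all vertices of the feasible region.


1. 5
2. C2
3. a = 0, b = 7, z = -42
4. (0, 0), (10, 0), (10, 0.75), (1.667, 7), (0, 7)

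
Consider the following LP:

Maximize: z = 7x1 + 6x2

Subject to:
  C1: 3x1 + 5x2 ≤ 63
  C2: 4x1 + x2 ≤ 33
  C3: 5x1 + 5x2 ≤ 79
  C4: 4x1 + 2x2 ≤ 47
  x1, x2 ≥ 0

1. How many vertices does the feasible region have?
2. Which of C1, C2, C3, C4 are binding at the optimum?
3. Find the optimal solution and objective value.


1. 4
2. C1, C2
3. x1 = 6, x2 = 9, z = 96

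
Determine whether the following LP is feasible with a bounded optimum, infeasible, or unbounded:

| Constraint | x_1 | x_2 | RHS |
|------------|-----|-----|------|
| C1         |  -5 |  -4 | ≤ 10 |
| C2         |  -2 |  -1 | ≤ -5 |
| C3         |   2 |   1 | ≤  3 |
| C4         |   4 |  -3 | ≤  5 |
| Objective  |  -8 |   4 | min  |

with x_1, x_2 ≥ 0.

Infeasible (no feasible solution exists)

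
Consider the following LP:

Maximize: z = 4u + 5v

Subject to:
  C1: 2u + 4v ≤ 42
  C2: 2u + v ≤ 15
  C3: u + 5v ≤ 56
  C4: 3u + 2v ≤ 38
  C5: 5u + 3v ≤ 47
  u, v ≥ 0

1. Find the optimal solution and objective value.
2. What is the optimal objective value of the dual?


1. u = 3, v = 9, z = 57
2. 57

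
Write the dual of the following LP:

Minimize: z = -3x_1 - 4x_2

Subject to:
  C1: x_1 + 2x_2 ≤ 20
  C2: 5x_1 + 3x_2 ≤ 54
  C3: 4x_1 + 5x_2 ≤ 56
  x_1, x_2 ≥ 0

Primal min cᵀx s.t. Ax ≤ b, x ≥ 0  →  Dual max −bᵀy s.t. Aᵀy ≥ −c, y ≥ 0.

Maximize: z = -20y1 - 54y2 - 56y3

Subject to:
  y1 + 5y2 + 4y3 ≥ 3
  2y1 + 3y2 + 5y3 ≥ 4
  y1, y2, y3 ≥ 0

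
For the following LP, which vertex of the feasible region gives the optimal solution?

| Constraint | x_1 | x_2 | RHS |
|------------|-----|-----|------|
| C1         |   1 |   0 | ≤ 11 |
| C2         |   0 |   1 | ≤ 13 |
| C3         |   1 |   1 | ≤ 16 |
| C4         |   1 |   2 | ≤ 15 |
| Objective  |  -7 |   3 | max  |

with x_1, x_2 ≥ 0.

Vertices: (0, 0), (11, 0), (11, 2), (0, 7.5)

Evaluate the objective at each vertex of the feasible region:
  z(0, 0) = 0
  z(11, 0) = -77
  z(11, 2) = -71
  z(0, 7.5) = 22.5  ←
The maximum is at x_1 = 0, x_2 = 7.5.

(0, 7.5)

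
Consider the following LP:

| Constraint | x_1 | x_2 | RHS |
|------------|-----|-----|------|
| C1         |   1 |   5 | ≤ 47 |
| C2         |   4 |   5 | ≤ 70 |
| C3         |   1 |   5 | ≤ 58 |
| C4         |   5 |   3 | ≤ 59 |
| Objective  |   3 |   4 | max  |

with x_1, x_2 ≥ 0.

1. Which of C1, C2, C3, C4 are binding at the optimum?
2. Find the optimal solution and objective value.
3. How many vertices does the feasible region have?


1. C1, C4
2. x_1 = 7, x_2 = 8, z = 53
3. 4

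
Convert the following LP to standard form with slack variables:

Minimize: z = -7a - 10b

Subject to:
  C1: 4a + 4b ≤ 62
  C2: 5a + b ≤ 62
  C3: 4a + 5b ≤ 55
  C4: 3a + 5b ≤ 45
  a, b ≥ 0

min z = -7a - 10b

s.t.
  4a + 4b + s1 = 62
  5a + b + s2 = 62
  4a + 5b + s3 = 55
  3a + 5b + s4 = 45
  a, b, s1, s2, s3, s4 ≥ 0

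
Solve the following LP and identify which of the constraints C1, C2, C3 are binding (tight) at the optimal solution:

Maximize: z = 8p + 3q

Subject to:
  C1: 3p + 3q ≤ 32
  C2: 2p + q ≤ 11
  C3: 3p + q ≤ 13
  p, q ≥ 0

At p = 2, q = 7, compute slack b - a·x for each constraint:
  C1: 32 − 27 = 5  (slack)
  C2: 11 − 11 = 0  (binding)
  C3: 13 − 13 = 0  (binding)

Optimal: p = 2, q = 7
Binding: C2, C3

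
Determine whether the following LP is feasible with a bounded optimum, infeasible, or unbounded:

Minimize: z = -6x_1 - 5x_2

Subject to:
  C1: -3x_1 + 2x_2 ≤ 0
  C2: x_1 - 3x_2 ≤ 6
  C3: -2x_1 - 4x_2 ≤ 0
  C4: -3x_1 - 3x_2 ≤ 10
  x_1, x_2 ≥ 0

Unbounded (objective can decrease without bound)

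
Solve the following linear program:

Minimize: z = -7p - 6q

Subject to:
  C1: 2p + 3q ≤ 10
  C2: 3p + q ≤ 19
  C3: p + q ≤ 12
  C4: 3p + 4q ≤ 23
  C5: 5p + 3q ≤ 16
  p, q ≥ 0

Evaluate the objective at each vertex of the feasible region:
  z(0, 0) = 0
  z(3.2, 0) = -22.4
  z(2, 2) = -26  ←
  z(0, 3.333) = -20
The minimum is at p = 2, q = 2.

p = 2, q = 2, z = -26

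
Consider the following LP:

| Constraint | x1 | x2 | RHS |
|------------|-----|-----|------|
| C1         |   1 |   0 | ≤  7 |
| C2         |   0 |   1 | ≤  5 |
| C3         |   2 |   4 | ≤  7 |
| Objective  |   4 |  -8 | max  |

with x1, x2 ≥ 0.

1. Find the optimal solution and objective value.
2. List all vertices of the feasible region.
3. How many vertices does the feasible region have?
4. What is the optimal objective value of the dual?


1. x1 = 3.5, x2 = 0, z = 14
2. (0, 0), (3.5, 0), (0, 1.75)
3. 3
4. 14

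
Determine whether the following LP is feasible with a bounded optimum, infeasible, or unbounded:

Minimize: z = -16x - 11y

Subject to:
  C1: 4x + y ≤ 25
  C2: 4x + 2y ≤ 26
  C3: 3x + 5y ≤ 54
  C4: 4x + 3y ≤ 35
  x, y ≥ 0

Feasible with a bounded optimal solution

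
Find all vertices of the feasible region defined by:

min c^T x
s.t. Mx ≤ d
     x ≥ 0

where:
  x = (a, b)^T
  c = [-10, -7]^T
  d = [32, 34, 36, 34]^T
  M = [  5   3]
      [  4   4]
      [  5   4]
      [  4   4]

(0, 0), (6.4, 0), (4, 4), (2, 6.5), (0, 8.5)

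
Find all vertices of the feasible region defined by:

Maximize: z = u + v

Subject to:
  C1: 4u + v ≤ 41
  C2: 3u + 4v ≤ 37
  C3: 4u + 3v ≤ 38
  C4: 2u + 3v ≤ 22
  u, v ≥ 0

(0, 0), (9.5, 0), (8, 2), (0, 7.333)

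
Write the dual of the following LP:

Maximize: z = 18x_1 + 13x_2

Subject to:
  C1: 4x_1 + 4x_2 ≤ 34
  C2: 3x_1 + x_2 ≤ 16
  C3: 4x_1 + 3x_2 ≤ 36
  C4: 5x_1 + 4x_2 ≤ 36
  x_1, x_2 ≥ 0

Primal max cᵀx s.t. Ax ≤ b, x ≥ 0  →  Dual min bᵀy s.t. Aᵀy ≥ c, y ≥ 0.

Minimize: z = 34y1 + 16y2 + 36y3 + 36y4

Subject to:
  4y1 + 3y2 + 4y3 + 5y4 ≥ 18
  4y1 + y2 + 3y3 + 4y4 ≥ 13
  y1, y2, y3, y4 ≥ 0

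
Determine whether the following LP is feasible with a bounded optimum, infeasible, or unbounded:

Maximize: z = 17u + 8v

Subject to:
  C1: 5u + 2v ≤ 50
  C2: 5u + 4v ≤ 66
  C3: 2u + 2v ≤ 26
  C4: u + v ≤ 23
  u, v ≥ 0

Feasible with a bounded optimal solution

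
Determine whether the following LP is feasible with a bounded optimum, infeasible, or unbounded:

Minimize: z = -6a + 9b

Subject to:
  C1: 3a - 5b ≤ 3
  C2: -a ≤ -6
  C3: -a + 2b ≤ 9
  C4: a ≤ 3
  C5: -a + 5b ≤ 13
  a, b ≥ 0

Infeasible (no feasible solution exists)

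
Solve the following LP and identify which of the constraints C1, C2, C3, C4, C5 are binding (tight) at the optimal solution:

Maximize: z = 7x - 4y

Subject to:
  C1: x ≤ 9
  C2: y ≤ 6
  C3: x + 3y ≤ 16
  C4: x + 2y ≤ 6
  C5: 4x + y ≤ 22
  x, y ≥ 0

At x = 5.5, y = 0, compute slack b - a·x for each constraint:
  C1: 9 − 5.5 = 3.5  (slack)
  C2: 6 − 0 = 6  (slack)
  C3: 16 − 5.5 = 10.5  (slack)
  C4: 6 − 5.5 = 0.5  (slack)
  C5: 22 − 22 = 0  (binding)

Optimal: x = 5.5, y = 0
Binding: C5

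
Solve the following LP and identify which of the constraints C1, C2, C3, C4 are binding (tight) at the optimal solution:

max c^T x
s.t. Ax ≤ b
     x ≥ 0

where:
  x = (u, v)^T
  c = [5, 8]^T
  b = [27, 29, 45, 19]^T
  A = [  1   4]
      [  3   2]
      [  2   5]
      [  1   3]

At u = 7, v = 4, compute slack b - a·x for each constraint:
  C1: 27 − 23 = 4  (slack)
  C2: 29 − 29 = 0  (binding)
  C3: 45 − 34 = 11  (slack)
  C4: 19 − 19 = 0  (binding)

Optimal: u = 7, v = 4
Binding: C2, C4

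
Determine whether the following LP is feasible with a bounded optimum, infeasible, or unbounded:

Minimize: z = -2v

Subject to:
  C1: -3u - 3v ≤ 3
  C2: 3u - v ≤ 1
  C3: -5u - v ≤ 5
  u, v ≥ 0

Unbounded (objective can decrease without bound)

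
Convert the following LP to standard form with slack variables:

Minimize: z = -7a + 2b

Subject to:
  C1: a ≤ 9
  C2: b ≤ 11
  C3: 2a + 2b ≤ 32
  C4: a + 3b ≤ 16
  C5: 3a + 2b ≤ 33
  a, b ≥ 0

min z = -7a + 2b

s.t.
  a + s1 = 9
  b + s2 = 11
  2a + 2b + s3 = 32
  a + 3b + s4 = 16
  3a + 2b + s5 = 33
  a, b, s1, s2, s3, s4, s5 ≥ 0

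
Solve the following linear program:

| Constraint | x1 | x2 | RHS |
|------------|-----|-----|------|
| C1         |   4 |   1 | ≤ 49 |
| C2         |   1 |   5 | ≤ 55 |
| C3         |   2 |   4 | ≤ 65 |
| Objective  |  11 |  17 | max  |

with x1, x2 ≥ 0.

Evaluate the objective at each vertex of the feasible region:
  z(0, 0) = 0
  z(12.25, 0) = 134.8
  z(10, 9) = 263  ←
  z(0, 11) = 187
The maximum is at x1 = 10, x2 = 9.

x1 = 10, x2 = 9, z = 263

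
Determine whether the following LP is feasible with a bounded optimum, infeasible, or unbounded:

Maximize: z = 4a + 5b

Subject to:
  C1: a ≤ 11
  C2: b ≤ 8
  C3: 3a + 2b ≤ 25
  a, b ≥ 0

Feasible with a bounded optimal solution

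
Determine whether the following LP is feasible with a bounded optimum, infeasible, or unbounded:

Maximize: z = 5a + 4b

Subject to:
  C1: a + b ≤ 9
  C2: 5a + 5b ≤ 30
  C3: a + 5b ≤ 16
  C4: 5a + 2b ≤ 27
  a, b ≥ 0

Feasible with a bounded optimal solution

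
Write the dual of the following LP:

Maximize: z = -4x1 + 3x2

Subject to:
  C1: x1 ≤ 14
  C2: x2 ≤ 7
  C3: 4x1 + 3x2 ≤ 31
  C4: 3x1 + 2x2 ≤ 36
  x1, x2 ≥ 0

Primal max cᵀx s.t. Ax ≤ b, x ≥ 0  →  Dual min bᵀy s.t. Aᵀy ≥ c, y ≥ 0.

Minimize: z = 14y1 + 7y2 + 31y3 + 36y4

Subject to:
  y1 + 4y3 + 3y4 ≥ -4
  y2 + 3y3 + 2y4 ≥ 3
  y1, y2, y3, y4 ≥ 0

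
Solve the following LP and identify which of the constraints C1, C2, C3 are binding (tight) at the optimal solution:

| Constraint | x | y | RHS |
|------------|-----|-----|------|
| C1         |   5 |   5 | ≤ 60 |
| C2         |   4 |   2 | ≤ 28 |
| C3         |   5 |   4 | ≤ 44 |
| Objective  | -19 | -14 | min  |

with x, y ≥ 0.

At x = 4, y = 6, compute slack b - a·x for each constraint:
  C1: 60 − 50 = 10  (slack)
  C2: 28 − 28 = 0  (binding)
  C3: 44 − 44 = 0  (binding)

Optimal: x = 4, y = 6
Binding: C2, C3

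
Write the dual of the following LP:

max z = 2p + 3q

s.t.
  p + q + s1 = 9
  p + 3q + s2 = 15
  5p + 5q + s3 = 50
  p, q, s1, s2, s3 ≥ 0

Primal max cᵀx s.t. Ax ≤ b, x ≥ 0  →  Dual min bᵀy s.t. Aᵀy ≥ c, y ≥ 0.

Minimize: z = 9y1 + 15y2 + 50y3

Subject to:
  y1 + y2 + 5y3 ≥ 2
  y1 + 3y2 + 5y3 ≥ 3
  y1, y2, y3 ≥ 0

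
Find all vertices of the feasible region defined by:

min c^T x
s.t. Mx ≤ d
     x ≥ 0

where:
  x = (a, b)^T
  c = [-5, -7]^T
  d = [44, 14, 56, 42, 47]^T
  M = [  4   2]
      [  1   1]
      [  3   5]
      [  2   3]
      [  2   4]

(0, 0), (11, 0), (8, 6), (7, 7), (0, 11.2)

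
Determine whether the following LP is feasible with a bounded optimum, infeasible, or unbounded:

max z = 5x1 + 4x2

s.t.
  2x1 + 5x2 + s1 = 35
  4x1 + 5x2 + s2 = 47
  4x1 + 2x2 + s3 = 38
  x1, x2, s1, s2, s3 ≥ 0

Feasible with a bounded optimal solution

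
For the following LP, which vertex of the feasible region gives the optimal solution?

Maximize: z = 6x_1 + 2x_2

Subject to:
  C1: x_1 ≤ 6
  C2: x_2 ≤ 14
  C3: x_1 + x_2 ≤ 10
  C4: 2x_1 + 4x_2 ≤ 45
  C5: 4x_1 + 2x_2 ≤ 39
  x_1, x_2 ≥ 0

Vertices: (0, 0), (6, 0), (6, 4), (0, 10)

Evaluate the objective at each vertex of the feasible region:
  z(0, 0) = 0
  z(6, 0) = 36
  z(6, 4) = 44  ←
  z(0, 10) = 20
The maximum is at x_1 = 6, x_2 = 4.

(6, 4)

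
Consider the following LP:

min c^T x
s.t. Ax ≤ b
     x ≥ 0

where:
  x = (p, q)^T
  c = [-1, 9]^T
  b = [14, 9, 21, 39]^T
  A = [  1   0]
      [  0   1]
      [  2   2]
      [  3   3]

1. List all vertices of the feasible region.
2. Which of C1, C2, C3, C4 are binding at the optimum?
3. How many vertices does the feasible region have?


1. (0, 0), (10.5, 0), (1.5, 9), (0, 9)
2. C3
3. 4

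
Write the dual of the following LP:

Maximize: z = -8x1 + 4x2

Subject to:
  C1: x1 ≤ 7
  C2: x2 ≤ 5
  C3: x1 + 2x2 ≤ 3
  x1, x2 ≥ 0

Primal max cᵀx s.t. Ax ≤ b, x ≥ 0  →  Dual min bᵀy s.t. Aᵀy ≥ c, y ≥ 0.

Minimize: z = 7y1 + 5y2 + 3y3

Subject to:
  y1 + y3 ≥ -8
  y2 + 2y3 ≥ 4
  y1, y2, y3 ≥ 0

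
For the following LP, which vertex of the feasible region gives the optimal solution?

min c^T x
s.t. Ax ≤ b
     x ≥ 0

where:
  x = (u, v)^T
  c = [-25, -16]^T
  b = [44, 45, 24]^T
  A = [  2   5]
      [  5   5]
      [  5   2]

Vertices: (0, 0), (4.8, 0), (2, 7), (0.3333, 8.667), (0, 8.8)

Evaluate the objective at each vertex of the feasible region:
  z(0, 0) = 0
  z(4.8, 0) = -120
  z(2, 7) = -162  ←
  z(0.3333, 8.667) = -147
  z(0, 8.8) = -140.8
The minimum is at u = 2, v = 7.

(2, 7)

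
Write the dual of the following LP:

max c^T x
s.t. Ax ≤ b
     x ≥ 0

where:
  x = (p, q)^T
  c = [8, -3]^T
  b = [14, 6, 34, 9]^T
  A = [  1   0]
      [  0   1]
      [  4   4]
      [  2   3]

Primal max cᵀx s.t. Ax ≤ b, x ≥ 0  →  Dual min bᵀy s.t. Aᵀy ≥ c, y ≥ 0.

Minimize: z = 14y1 + 6y2 + 34y3 + 9y4

Subject to:
  y1 + 4y3 + 2y4 ≥ 8
  y2 + 4y3 + 3y4 ≥ -3
  y1, y2, y3, y4 ≥ 0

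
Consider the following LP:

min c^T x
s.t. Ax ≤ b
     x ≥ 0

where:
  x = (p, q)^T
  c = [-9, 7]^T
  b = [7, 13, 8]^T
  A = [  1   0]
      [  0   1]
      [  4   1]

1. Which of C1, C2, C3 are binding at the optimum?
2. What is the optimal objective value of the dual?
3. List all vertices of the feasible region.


1. C3
2. -18
3. (0, 0), (2, 0), (0, 8)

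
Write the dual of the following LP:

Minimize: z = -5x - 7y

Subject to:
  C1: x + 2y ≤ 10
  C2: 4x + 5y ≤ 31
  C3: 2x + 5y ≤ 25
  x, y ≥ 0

Primal min cᵀx s.t. Ax ≤ b, x ≥ 0  →  Dual max −bᵀy s.t. Aᵀy ≥ −c, y ≥ 0.

Maximize: z = -10y1 - 31y2 - 25y3

Subject to:
  y1 + 4y2 + 2y3 ≥ 5
  2y1 + 5y2 + 5y3 ≥ 7
  y1, y2, y3 ≥ 0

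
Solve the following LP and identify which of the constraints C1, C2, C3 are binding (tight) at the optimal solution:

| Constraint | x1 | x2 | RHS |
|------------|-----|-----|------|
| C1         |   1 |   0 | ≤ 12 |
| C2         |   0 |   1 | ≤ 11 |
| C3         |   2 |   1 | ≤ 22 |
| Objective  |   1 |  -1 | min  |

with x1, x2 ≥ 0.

At x1 = 0, x2 = 11, compute slack b - a·x for each constraint:
  C1: 12 − 0 = 12  (slack)
  C2: 11 − 11 = 0  (binding)
  C3: 22 − 11 = 11  (slack)

Optimal: x1 = 0, x2 = 11
Binding: C2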